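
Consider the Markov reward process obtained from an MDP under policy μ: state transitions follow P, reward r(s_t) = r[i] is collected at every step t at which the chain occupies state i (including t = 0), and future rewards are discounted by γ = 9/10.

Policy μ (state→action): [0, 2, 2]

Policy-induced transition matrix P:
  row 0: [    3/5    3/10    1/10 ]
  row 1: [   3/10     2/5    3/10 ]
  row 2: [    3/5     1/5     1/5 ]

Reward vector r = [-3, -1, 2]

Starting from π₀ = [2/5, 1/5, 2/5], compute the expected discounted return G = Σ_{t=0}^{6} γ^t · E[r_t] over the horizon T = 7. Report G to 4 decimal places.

t=0: π = [0.4000, 0.2000, 0.4000], E[r] = -0.6000, γ^t·E[r] = -0.600000, running G = -0.600000
t=1: π = [0.5400, 0.2800, 0.1800], E[r] = -1.5400, γ^t·E[r] = -1.386000, running G = -1.986000
t=2: π = [0.5160, 0.3100, 0.1740], E[r] = -1.5100, γ^t·E[r] = -1.223100, running G = -3.209100
t=3: π = [0.5070, 0.3136, 0.1794], E[r] = -1.4758, γ^t·E[r] = -1.075858, running G = -4.284958
t=4: π = [0.5059, 0.3134, 0.1807], E[r] = -1.4699, γ^t·E[r] = -0.964375, running G = -5.249333
t=5: π = [0.5060, 0.3133, 0.1808], E[r] = -1.4697, γ^t·E[r] = -0.867842, running G = -6.117175
t=6: π = [0.5060, 0.3133, 0.1807], E[r] = -1.4698, γ^t·E[r] = -0.781135, running G = -6.898311

G = -6.8983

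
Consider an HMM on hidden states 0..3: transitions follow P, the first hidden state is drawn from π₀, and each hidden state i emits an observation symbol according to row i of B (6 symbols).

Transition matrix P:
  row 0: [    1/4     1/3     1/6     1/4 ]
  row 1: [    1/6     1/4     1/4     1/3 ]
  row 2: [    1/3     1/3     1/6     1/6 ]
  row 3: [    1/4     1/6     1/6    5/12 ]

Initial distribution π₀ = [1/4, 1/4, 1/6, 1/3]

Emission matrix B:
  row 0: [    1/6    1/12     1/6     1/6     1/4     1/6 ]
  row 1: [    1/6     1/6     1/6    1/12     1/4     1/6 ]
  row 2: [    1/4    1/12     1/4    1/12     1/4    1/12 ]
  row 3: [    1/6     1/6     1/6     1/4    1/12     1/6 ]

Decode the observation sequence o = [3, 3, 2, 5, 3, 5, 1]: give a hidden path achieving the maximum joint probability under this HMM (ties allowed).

path = [3, 3, 3, 3, 3, 3, 3]

t=0: δ = [4.167e-02, 2.083e-02, 1.389e-02, 8.333e-02]  (obs o_0=3)
t=1: δ = [3.472e-03, 1.157e-03, 1.157e-03, 8.681e-03]  ψ = [3, 0, 3, 3]  (obs o_1=3)
t=2: δ = [3.617e-04, 2.411e-04, 3.617e-04, 6.028e-04]  ψ = [3, 3, 3, 3]  (obs o_2=2)
t=3: δ = [2.512e-05, 2.009e-05, 8.372e-06, 4.186e-05]  ψ = [3, 0, 3, 3]  (obs o_3=5)
t=4: δ = [1.744e-06, 6.977e-07, 5.814e-07, 4.361e-06]  ψ = [3, 0, 3, 3]  (obs o_4=3)
t=5: δ = [1.817e-07, 1.211e-07, 6.056e-08, 3.028e-07]  ψ = [3, 3, 3, 3]  (obs o_5=5)
t=6: δ = [6.309e-09, 1.009e-08, 4.206e-09, 2.103e-08]  ψ = [3, 0, 3, 3]  (obs o_6=1)
backtrack: best end state = 3; path = [3, 3, 3, 3, 3, 3, 3]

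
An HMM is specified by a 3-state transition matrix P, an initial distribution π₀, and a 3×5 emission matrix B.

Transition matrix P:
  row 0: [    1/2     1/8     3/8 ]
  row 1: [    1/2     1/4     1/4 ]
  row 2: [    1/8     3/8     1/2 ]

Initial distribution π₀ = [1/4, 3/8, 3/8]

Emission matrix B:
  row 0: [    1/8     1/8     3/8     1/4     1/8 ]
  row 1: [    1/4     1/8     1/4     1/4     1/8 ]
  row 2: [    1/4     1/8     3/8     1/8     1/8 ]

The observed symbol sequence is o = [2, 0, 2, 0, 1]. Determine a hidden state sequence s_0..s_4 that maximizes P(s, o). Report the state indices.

path = [2, 2, 2, 2, 2]

t=0: δ = [9.375e-02, 9.375e-02, 1.406e-01]  (obs o_0=2)
t=1: δ = [5.859e-03, 1.318e-02, 1.758e-02]  ψ = [0, 2, 2]  (obs o_1=0)
t=2: δ = [2.472e-03, 1.648e-03, 3.296e-03]  ψ = [1, 2, 2]  (obs o_2=2)
t=3: δ = [1.545e-04, 3.090e-04, 4.120e-04]  ψ = [0, 2, 2]  (obs o_3=0)
t=4: δ = [1.931e-05, 1.931e-05, 2.575e-05]  ψ = [1, 2, 2]  (obs o_4=1)
backtrack: best end state = 2; path = [2, 2, 2, 2, 2]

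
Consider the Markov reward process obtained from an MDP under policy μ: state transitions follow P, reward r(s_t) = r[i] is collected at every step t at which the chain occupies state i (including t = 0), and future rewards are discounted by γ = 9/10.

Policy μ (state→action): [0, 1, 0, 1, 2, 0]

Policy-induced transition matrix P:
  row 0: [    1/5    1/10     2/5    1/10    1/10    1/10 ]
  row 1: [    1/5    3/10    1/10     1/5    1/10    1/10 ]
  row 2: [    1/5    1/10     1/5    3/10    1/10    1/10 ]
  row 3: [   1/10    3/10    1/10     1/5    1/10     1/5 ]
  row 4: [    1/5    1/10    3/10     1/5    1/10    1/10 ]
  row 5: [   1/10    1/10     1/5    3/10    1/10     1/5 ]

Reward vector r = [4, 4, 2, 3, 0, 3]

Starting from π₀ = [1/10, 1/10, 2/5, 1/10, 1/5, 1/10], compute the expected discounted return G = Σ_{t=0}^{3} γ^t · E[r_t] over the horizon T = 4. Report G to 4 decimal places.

t=0: π = [0.1000, 0.1000, 0.4000, 0.1000, 0.2000, 0.1000], E[r] = 2.2000, γ^t·E[r] = 2.200000, running G = 2.200000
t=1: π = [0.1800, 0.1400, 0.2200, 0.2400, 0.1000, 0.1200], E[r] = 2.8000, γ^t·E[r] = 2.520000, running G = 4.720000
t=2: π = [0.1640, 0.1760, 0.2080, 0.2160, 0.1000, 0.1360], E[r] = 2.8320, γ^t·E[r] = 2.293920, running G = 7.013920
t=3: π = [0.1648, 0.1784, 0.2036, 0.2180, 0.1000, 0.1352], E[r] = 2.8396, γ^t·E[r] = 2.070068, running G = 9.083988

G = 9.0840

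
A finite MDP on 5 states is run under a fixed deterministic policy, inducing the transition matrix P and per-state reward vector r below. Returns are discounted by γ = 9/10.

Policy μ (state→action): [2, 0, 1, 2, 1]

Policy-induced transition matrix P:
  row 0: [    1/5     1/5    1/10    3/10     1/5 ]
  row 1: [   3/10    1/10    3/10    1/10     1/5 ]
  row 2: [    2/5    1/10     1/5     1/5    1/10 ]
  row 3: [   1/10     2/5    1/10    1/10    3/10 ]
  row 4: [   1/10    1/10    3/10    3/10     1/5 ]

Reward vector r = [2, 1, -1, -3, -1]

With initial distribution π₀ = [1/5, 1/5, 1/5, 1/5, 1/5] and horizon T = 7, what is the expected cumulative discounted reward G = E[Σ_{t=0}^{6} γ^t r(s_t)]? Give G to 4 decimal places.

t=0: π = [0.2000, 0.2000, 0.2000, 0.2000, 0.2000], E[r] = -0.4000, γ^t·E[r] = -0.400000, running G = -0.400000
t=1: π = [0.2200, 0.1800, 0.2000, 0.2000, 0.2000], E[r] = -0.3800, γ^t·E[r] = -0.342000, running G = -0.742000
t=2: π = [0.2180, 0.1820, 0.1960, 0.2040, 0.2000], E[r] = -0.3900, γ^t·E[r] = -0.315900, running G = -1.057900
t=3: π = [0.2170, 0.1830, 0.1960, 0.2032, 0.2008], E[r] = -0.3894, γ^t·E[r] = -0.283873, running G = -1.341773
t=4: π = [0.2171, 0.1827, 0.1964, 0.2032, 0.2007], E[r] = -0.3897, γ^t·E[r] = -0.255682, running G = -1.597455
t=5: π = [0.2172, 0.1827, 0.1963, 0.2032, 0.2007], E[r] = -0.3896, γ^t·E[r] = -0.230075, running G = -1.827530
t=6: π = [0.2171, 0.1827, 0.1963, 0.2032, 0.2007], E[r] = -0.3896, γ^t·E[r] = -0.207062, running G = -2.034592

G = -2.0346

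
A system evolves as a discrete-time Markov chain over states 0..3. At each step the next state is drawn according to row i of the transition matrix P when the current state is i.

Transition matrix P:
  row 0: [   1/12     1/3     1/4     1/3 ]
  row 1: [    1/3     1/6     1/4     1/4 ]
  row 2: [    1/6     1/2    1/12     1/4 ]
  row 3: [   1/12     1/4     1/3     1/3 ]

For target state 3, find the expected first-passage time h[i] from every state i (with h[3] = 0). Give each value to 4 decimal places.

First-step conditioning: h[3] = 0; for i ≠ 3, h[i] = 1 + Σ_k P[i][k]·h[k].
  h[0] = 1 + 1/12·h[0] + 1/3·h[1] + 1/4·h[2]
  h[1] = 1 + 1/3·h[0] + 1/6·h[1] + 1/4·h[2]
  h[2] = 1 + 1/6·h[0] + 1/2·h[1] + 1/12·h[2]
Solving the 3×3 linear system over states ≠ 3 gives exactly h = [294/85, 63/17, 318/85, 0] (h[3] = 0 is the target).

h = [3.4588, 3.7059, 3.7412, 0.0000]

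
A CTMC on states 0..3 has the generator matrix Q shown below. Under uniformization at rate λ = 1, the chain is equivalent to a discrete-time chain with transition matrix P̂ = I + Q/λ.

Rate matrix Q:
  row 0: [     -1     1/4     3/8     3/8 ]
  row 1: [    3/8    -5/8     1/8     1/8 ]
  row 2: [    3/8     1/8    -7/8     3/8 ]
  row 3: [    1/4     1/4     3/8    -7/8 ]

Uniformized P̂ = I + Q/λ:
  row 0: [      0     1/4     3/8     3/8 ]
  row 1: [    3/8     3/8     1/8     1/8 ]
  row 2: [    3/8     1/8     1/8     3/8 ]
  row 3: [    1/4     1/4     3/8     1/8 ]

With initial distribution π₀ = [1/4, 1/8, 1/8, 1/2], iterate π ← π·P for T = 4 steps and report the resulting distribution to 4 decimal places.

π = [0.2526, 0.2494, 0.2483, 0.2498]

t=0: π = [0.2500, 0.1250, 0.1250, 0.5000]
t=1: π = [0.2188, 0.2500, 0.3125, 0.2188]
t=2: π = [0.2656, 0.2422, 0.2344, 0.2578]
t=3: π = [0.2432, 0.2510, 0.2559, 0.2500]
t=4: π = [0.2526, 0.2494, 0.2483, 0.2498]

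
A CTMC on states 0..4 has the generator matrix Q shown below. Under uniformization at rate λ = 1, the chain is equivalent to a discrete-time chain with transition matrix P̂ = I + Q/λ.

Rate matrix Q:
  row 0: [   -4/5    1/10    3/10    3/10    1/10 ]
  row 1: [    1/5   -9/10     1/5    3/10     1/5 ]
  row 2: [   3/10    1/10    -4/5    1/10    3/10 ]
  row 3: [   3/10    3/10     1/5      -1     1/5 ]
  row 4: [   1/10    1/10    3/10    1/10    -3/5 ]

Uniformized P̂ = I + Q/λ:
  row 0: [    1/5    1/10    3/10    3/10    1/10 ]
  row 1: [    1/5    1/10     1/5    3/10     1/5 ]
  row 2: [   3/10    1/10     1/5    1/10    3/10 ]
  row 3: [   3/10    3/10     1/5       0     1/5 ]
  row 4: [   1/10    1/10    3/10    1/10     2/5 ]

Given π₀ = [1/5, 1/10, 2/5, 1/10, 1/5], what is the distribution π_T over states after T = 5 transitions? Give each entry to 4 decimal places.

t=0: π = [0.2000, 0.1000, 0.4000, 0.1000, 0.2000]
t=1: π = [0.2300, 0.1200, 0.2400, 0.1500, 0.2600]
t=2: π = [0.2130, 0.1300, 0.2490, 0.1550, 0.2530]
t=3: π = [0.2151, 0.1310, 0.2466, 0.1531, 0.2542]
t=4: π = [0.2146, 0.1306, 0.2469, 0.1539, 0.2540]
t=5: π = [0.2147, 0.1308, 0.2469, 0.1536, 0.2540]

π = [0.2147, 0.1308, 0.2469, 0.1536, 0.2540]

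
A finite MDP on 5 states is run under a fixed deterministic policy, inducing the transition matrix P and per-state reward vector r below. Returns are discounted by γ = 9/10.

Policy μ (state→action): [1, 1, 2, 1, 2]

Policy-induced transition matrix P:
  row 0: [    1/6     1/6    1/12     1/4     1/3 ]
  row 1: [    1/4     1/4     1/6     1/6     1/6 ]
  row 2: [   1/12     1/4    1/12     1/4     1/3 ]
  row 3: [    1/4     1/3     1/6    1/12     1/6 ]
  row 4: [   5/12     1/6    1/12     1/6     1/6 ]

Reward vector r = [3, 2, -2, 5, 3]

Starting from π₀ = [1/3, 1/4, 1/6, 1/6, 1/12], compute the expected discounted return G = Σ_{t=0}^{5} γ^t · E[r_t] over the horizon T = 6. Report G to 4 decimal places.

G = 11.6584

t=0: π = [0.3333, 0.2500, 0.1667, 0.1667, 0.0833], E[r] = 2.2500, γ^t·E[r] = 2.250000, running G = 2.250000
t=1: π = [0.2083, 0.2292, 0.1181, 0.1944, 0.2500], E[r] = 2.5694, γ^t·E[r] = 2.312500, running G = 4.562500
t=2: π = [0.2546, 0.2280, 0.1186, 0.1777, 0.2211], E[r] = 2.5341, γ^t·E[r] = 2.052656, running G = 6.615156
t=3: π = [0.2459, 0.2252, 0.1171, 0.1830, 0.2289], E[r] = 2.5551, γ^t·E[r] = 1.862648, running G = 8.477805
t=4: π = [0.2481, 0.2257, 0.1173, 0.1817, 0.2272], E[r] = 2.5509, γ^t·E[r] = 1.673665, running G = 10.151470
t=5: π = [0.2476, 0.2255, 0.1173, 0.1820, 0.2276], E[r] = 2.5520, γ^t·E[r] = 1.506954, running G = 11.658424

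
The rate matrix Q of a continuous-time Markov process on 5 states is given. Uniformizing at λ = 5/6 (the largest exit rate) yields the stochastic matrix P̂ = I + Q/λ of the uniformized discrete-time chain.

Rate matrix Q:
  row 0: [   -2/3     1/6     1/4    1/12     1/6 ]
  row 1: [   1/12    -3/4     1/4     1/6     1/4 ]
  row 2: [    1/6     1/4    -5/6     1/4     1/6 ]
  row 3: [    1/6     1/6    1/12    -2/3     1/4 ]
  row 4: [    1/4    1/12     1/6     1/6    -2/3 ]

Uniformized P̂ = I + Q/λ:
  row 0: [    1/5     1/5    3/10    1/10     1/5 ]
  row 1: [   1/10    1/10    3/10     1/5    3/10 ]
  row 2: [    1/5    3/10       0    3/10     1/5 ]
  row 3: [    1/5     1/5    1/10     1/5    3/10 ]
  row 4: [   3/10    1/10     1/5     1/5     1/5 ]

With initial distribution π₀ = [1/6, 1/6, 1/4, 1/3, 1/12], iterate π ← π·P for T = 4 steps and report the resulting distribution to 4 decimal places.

t=0: π = [0.1667, 0.1667, 0.2500, 0.3333, 0.0833]
t=1: π = [0.1917, 0.2000, 0.1500, 0.2083, 0.2500]
t=2: π = [0.2050, 0.1700, 0.1883, 0.1958, 0.2408]
t=3: π = [0.2071, 0.1778, 0.1803, 0.1983, 0.2366]
t=4: π = [0.2059, 0.1766, 0.1826, 0.1973, 0.2376]

π = [0.2059, 0.1766, 0.1826, 0.1973, 0.2376]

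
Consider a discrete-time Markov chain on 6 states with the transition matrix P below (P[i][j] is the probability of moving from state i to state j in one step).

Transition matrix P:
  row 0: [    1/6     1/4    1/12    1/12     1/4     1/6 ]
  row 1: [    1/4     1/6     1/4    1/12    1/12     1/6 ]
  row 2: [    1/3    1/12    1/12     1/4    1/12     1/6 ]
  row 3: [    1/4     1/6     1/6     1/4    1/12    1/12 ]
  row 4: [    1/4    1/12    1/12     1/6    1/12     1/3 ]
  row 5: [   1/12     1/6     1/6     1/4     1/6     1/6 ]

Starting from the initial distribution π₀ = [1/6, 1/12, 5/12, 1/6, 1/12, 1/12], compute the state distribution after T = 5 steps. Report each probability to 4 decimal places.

π = [0.2147, 0.1618, 0.1395, 0.1761, 0.1336, 0.1743]

t=0: π = [0.1667, 0.0833, 0.4167, 0.1667, 0.0833, 0.0833]
t=1: π = [0.2569, 0.1389, 0.1181, 0.2014, 0.1181, 0.1667]
t=2: π = [0.2106, 0.1684, 0.1372, 0.1742, 0.1400, 0.1696]
t=3: π = [0.2156, 0.1611, 0.1400, 0.1752, 0.1326, 0.1755]
t=4: π = [0.2145, 0.1619, 0.1394, 0.1762, 0.1339, 0.1742]
t=5: π = [0.2147, 0.1618, 0.1395, 0.1761, 0.1336, 0.1743]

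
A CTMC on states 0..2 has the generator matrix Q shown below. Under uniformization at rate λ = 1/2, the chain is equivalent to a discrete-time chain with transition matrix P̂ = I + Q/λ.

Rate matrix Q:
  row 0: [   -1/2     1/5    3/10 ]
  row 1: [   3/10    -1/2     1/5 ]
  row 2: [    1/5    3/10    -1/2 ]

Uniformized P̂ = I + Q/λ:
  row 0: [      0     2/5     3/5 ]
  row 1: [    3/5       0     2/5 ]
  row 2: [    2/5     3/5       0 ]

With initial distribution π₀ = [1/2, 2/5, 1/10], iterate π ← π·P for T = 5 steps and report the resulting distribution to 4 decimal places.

π = [0.3412, 0.3241, 0.3348]

t=0: π = [0.5000, 0.4000, 0.1000]
t=1: π = [0.2800, 0.2600, 0.4600]
t=2: π = [0.3400, 0.3880, 0.2720]
t=3: π = [0.3416, 0.2992, 0.3592]
t=4: π = [0.3232, 0.3522, 0.3246]
t=5: π = [0.3412, 0.3241, 0.3348]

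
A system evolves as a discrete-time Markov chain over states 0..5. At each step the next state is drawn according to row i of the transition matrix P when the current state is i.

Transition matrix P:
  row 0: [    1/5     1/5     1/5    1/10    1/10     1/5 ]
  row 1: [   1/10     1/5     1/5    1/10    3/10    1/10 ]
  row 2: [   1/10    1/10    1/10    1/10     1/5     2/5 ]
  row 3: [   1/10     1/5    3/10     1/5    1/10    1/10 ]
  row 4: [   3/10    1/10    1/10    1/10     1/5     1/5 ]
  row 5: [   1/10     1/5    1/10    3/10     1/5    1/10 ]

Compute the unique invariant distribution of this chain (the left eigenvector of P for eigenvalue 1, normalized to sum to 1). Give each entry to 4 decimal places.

Balance equations π_j = Σ_i π_i·P[i][j]:
  π_0 = 1/5·π_0 + 1/10·π_1 + 1/10·π_2 + 1/10·π_3 + 3/10·π_4 + 1/10·π_5
  π_1 = 1/5·π_0 + 1/5·π_1 + 1/10·π_2 + 1/5·π_3 + 1/10·π_4 + 1/5·π_5
  π_2 = 1/5·π_0 + 1/5·π_1 + 1/10·π_2 + 3/10·π_3 + 1/10·π_4 + 1/10·π_5
  π_3 = 1/10·π_0 + 1/10·π_1 + 1/10·π_2 + 1/5·π_3 + 1/10·π_4 + 3/10·π_5
  π_4 = 1/10·π_0 + 3/10·π_1 + 1/5·π_2 + 1/10·π_3 + 1/5·π_4 + 1/5·π_5
  normalize: π_0 + π_1 + π_2 + π_3 + π_4 + π_5 = 1
Solving the linear system gives exactly π = [3982/26117, 4314/26117, 8467/52234, 3961/26117, 9721/52234, 4766/26117].

π = [0.1525, 0.1652, 0.1621, 0.1517, 0.1861, 0.1825]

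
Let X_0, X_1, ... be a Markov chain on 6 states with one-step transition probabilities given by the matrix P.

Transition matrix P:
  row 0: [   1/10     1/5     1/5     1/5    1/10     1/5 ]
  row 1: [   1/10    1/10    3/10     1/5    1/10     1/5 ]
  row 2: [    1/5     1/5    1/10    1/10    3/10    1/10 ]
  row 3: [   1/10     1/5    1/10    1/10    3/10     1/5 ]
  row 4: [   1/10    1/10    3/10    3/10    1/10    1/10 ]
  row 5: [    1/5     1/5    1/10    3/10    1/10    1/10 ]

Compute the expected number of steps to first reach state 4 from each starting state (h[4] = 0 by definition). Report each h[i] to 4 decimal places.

h = [5.8929, 5.8036, 4.9107, 4.9107, 0.0000, 5.8929]

First-step conditioning: h[4] = 0; for i ≠ 4, h[i] = 1 + Σ_k P[i][k]·h[k].
  h[0] = 1 + 1/10·h[0] + 1/5·h[1] + 1/5·h[2] + 1/5·h[3] + 1/5·h[5]
  h[1] = 1 + 1/10·h[0] + 1/10·h[1] + 3/10·h[2] + 1/5·h[3] + 1/5·h[5]
  h[2] = 1 + 1/5·h[0] + 1/5·h[1] + 1/10·h[2] + 1/10·h[3] + 1/10·h[5]
  h[3] = 1 + 1/10·h[0] + 1/5·h[1] + 1/10·h[2] + 1/10·h[3] + 1/5·h[5]
  h[5] = 1 + 1/5·h[0] + 1/5·h[1] + 1/10·h[2] + 3/10·h[3] + 1/10·h[5]
Solving the 5×5 linear system over states ≠ 4 gives exactly h = [165/28, 325/56, 275/56, 275/56, 0, 165/28] (h[4] = 0 is the target).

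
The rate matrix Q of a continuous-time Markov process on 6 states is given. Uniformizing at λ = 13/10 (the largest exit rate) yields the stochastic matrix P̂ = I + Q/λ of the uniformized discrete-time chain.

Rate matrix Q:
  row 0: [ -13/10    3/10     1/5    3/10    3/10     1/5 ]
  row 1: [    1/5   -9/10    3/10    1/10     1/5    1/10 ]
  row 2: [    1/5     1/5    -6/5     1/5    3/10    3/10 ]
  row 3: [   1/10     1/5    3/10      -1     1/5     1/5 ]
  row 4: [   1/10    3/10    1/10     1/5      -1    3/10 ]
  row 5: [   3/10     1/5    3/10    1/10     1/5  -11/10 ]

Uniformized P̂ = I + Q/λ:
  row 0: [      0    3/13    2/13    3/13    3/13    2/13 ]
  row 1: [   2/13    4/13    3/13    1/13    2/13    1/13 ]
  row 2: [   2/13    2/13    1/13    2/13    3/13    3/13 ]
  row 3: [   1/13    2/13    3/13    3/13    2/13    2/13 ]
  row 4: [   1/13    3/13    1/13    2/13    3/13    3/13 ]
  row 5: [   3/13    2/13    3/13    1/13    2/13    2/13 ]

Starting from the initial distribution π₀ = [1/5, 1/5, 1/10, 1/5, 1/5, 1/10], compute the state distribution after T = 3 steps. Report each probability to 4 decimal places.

π = [0.1218, 0.2102, 0.1664, 0.1457, 0.1908, 0.1652]

t=0: π = [0.2000, 0.2000, 0.1000, 0.2000, 0.2000, 0.1000]
t=1: π = [0.1000, 0.2154, 0.1692, 0.1615, 0.1923, 0.1615]
t=2: π = [0.1237, 0.2095, 0.1675, 0.1450, 0.1893, 0.1651]
t=3: π = [0.1218, 0.2102, 0.1664, 0.1457, 0.1908, 0.1652]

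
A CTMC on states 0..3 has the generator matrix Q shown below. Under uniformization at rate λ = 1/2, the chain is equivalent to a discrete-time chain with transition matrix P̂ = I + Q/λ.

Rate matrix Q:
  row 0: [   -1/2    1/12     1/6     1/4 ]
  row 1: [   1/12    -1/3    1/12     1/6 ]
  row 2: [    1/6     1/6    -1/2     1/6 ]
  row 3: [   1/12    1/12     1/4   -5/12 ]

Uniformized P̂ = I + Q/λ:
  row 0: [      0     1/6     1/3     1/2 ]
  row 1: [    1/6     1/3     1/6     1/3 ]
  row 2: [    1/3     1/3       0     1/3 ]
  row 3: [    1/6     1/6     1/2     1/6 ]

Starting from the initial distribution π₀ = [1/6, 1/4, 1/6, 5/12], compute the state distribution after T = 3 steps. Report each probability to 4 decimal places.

t=0: π = [0.1667, 0.2500, 0.1667, 0.4167]
t=1: π = [0.1667, 0.2361, 0.3056, 0.2917]
t=2: π = [0.1898, 0.2569, 0.2407, 0.3125]
t=3: π = [0.1752, 0.2496, 0.2623, 0.3129]

π = [0.1752, 0.2496, 0.2623, 0.3129]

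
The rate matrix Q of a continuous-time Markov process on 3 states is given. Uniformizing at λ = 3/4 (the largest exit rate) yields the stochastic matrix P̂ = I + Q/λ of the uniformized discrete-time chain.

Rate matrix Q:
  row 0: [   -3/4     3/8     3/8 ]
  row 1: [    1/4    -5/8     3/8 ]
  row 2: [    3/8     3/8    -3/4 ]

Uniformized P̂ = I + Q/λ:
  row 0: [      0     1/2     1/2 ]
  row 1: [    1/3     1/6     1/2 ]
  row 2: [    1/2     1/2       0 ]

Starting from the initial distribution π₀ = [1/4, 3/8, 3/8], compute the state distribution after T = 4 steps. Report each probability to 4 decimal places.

π = [0.2891, 0.3750, 0.3359]

t=0: π = [0.2500, 0.3750, 0.3750]
t=1: π = [0.3125, 0.3750, 0.3125]
t=2: π = [0.2813, 0.3750, 0.3438]
t=3: π = [0.2969, 0.3750, 0.3281]
t=4: π = [0.2891, 0.3750, 0.3359]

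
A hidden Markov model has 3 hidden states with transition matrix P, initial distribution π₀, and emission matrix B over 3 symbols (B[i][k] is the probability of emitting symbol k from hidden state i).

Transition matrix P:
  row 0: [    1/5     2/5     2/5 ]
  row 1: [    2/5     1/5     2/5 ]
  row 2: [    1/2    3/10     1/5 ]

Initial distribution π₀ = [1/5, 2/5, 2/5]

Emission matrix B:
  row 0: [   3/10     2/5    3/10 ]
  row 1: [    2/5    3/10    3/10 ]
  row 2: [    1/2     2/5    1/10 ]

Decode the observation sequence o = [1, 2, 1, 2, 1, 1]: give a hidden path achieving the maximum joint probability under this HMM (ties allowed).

t=0: δ = [8.000e-02, 1.200e-01, 1.600e-01]  (obs o_0=1)
t=1: δ = [2.400e-02, 1.440e-02, 4.800e-03]  ψ = [2, 2, 1]  (obs o_1=2)
t=2: δ = [2.304e-03, 2.880e-03, 3.840e-03]  ψ = [1, 0, 0]  (obs o_2=1)
t=3: δ = [5.760e-04, 3.456e-04, 1.152e-04]  ψ = [2, 2, 1]  (obs o_3=2)
t=4: δ = [5.530e-05, 6.912e-05, 9.216e-05]  ψ = [1, 0, 0]  (obs o_4=1)
t=5: δ = [1.843e-05, 8.294e-06, 1.106e-05]  ψ = [2, 2, 1]  (obs o_5=1)
backtrack: best end state = 0; path = [2, 0, 2, 0, 2, 0]

path = [2, 0, 2, 0, 2, 0]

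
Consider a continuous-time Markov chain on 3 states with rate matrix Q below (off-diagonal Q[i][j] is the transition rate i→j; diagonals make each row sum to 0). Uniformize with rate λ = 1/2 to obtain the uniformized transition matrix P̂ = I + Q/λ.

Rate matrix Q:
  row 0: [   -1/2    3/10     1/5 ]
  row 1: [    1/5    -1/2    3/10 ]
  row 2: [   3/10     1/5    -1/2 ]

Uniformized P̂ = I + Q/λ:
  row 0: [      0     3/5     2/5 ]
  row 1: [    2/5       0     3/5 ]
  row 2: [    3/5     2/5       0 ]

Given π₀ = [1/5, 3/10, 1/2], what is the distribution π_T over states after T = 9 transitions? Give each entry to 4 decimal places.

π = [0.3330, 0.3331, 0.3339]

t=0: π = [0.2000, 0.3000, 0.5000]
t=1: π = [0.4200, 0.3200, 0.2600]
t=2: π = [0.2840, 0.3560, 0.3600]
t=3: π = [0.3584, 0.3144, 0.3272]
t=4: π = [0.3221, 0.3459, 0.3320]
t=5: π = [0.3376, 0.3260, 0.3364]
t=6: π = [0.3322, 0.3371, 0.3307]
t=7: π = [0.3332, 0.3316, 0.3352]
t=8: π = [0.3337, 0.3340, 0.3323]
t=9: π = [0.3330, 0.3331, 0.3339]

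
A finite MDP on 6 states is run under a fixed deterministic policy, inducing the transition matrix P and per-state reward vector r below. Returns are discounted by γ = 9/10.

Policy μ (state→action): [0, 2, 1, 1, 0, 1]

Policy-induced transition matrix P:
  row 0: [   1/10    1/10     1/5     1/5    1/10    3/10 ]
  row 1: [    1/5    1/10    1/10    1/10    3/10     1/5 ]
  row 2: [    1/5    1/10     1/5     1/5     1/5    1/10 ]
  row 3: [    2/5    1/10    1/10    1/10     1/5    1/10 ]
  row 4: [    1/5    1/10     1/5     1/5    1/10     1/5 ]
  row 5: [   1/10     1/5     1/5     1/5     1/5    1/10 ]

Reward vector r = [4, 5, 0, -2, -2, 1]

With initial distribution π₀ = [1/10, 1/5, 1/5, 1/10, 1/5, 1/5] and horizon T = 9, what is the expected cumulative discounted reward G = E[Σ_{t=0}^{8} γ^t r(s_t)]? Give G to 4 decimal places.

t=0: π = [0.1000, 0.2000, 0.2000, 0.1000, 0.2000, 0.2000], E[r] = 1.0000, γ^t·E[r] = 1.000000, running G = 1.000000
t=1: π = [0.1900, 0.1200, 0.1700, 0.1700, 0.1900, 0.1600], E[r] = 0.8000, γ^t·E[r] = 0.720000, running G = 1.720000
t=2: π = [0.1990, 0.1160, 0.1710, 0.1710, 0.1740, 0.1690], E[r] = 0.8550, γ^t·E[r] = 0.692550, running G = 2.412550
t=3: π = [0.1974, 0.1169, 0.1713, 0.1713, 0.1743, 0.1688], E[r] = 0.8517, γ^t·E[r] = 0.620889, running G = 3.033439
t=4: π = [0.1976, 0.1169, 0.1712, 0.1712, 0.1745, 0.1686], E[r] = 0.8522, γ^t·E[r] = 0.559102, running G = 3.592541
t=5: π = [0.1976, 0.1169, 0.1712, 0.1712, 0.1745, 0.1687], E[r] = 0.8521, γ^t·E[r] = 0.503147, running G = 4.095689
t=6: π = [0.1976, 0.1169, 0.1712, 0.1712, 0.1745, 0.1687], E[r] = 0.8521, γ^t·E[r] = 0.452835, running G = 4.548523
t=7: π = [0.1976, 0.1169, 0.1712, 0.1712, 0.1745, 0.1687], E[r] = 0.8521, γ^t·E[r] = 0.407552, running G = 4.956075
t=8: π = [0.1976, 0.1169, 0.1712, 0.1712, 0.1745, 0.1687], E[r] = 0.8521, γ^t·E[r] = 0.366797, running G = 5.322872

G = 5.3229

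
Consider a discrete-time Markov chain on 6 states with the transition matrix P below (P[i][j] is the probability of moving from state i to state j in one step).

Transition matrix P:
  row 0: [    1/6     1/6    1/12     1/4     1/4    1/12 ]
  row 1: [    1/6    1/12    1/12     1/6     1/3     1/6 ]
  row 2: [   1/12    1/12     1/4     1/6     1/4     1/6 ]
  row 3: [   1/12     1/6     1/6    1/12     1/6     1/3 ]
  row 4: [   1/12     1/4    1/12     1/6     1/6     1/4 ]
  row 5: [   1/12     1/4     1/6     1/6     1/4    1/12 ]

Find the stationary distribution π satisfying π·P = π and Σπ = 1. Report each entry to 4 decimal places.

Balance equations π_j = Σ_i π_i·P[i][j]:
  π_0 = 1/6·π_0 + 1/6·π_1 + 1/12·π_2 + 1/12·π_3 + 1/12·π_4 + 1/12·π_5
  π_1 = 1/6·π_0 + 1/12·π_1 + 1/12·π_2 + 1/6·π_3 + 1/4·π_4 + 1/4·π_5
  π_2 = 1/12·π_0 + 1/12·π_1 + 1/4·π_2 + 1/6·π_3 + 1/12·π_4 + 1/6·π_5
  π_3 = 1/4·π_0 + 1/6·π_1 + 1/6·π_2 + 1/12·π_3 + 1/6·π_4 + 1/6·π_5
  π_4 = 1/4·π_0 + 1/3·π_1 + 1/4·π_2 + 1/6·π_3 + 1/6·π_4 + 1/4·π_5
  normalize: π_0 + π_1 + π_2 + π_3 + π_4 + π_5 = 1
Solving the linear system gives exactly π = [30351/283948, 49913/283948, 2739/20282, 46019/283948, 32913/141974, 53493/283948].

π = [0.1069, 0.1758, 0.1350, 0.1621, 0.2318, 0.1884]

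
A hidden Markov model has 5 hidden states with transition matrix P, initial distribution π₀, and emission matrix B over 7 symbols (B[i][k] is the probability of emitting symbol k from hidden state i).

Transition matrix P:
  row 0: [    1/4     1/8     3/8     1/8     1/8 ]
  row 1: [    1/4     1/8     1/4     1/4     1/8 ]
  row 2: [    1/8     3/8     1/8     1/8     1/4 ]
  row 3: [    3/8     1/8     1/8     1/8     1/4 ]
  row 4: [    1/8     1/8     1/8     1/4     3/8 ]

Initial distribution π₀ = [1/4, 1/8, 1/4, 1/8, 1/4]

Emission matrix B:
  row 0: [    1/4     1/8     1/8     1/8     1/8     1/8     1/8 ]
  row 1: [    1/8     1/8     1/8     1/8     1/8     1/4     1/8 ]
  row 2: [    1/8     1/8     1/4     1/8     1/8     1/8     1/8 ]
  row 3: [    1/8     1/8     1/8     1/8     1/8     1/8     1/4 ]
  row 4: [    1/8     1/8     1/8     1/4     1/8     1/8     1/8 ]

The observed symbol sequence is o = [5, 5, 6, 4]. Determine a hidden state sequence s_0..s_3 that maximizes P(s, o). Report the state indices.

path = [2, 1, 3, 0]

t=0: δ = [3.125e-02, 3.125e-02, 3.125e-02, 1.562e-02, 3.125e-02]  (obs o_0=5)
t=1: δ = [9.766e-04, 2.930e-03, 1.465e-03, 9.766e-04, 1.465e-03]  ψ = [0, 2, 0, 1, 4]  (obs o_1=5)
t=2: δ = [9.155e-05, 6.866e-05, 9.155e-05, 1.831e-04, 6.866e-05]  ψ = [1, 2, 1, 1, 4]  (obs o_2=6)
t=3: δ = [8.583e-06, 4.292e-06, 4.292e-06, 2.861e-06, 5.722e-06]  ψ = [3, 2, 0, 3, 3]  (obs o_3=4)
backtrack: best end state = 0; path = [2, 1, 3, 0]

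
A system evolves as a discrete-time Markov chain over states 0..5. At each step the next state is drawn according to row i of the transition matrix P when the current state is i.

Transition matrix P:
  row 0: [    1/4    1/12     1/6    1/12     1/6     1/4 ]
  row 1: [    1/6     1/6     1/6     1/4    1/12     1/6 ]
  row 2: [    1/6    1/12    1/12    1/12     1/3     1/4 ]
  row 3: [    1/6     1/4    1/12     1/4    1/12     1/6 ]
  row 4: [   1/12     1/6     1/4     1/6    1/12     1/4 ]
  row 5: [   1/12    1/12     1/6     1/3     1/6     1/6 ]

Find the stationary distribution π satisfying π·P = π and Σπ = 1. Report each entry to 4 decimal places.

π = [0.1496, 0.1418, 0.1497, 0.2046, 0.1502, 0.2041]

Balance equations π_j = Σ_i π_i·P[i][j]:
  π_0 = 1/4·π_0 + 1/6·π_1 + 1/6·π_2 + 1/6·π_3 + 1/12·π_4 + 1/12·π_5
  π_1 = 1/12·π_0 + 1/6·π_1 + 1/12·π_2 + 1/4·π_3 + 1/6·π_4 + 1/12·π_5
  π_2 = 1/6·π_0 + 1/6·π_1 + 1/12·π_2 + 1/12·π_3 + 1/4·π_4 + 1/6·π_5
  π_3 = 1/12·π_0 + 1/4·π_1 + 1/12·π_2 + 1/4·π_3 + 1/6·π_4 + 1/3·π_5
  π_4 = 1/6·π_0 + 1/12·π_1 + 1/3·π_2 + 1/12·π_3 + 1/12·π_4 + 1/6·π_5
  normalize: π_0 + π_1 + π_2 + π_3 + π_4 + π_5 = 1
Solving the linear system gives exactly π = [9021/60299, 17097/120598, 18049/120598, 12338/60299, 18117/120598, 24617/120598].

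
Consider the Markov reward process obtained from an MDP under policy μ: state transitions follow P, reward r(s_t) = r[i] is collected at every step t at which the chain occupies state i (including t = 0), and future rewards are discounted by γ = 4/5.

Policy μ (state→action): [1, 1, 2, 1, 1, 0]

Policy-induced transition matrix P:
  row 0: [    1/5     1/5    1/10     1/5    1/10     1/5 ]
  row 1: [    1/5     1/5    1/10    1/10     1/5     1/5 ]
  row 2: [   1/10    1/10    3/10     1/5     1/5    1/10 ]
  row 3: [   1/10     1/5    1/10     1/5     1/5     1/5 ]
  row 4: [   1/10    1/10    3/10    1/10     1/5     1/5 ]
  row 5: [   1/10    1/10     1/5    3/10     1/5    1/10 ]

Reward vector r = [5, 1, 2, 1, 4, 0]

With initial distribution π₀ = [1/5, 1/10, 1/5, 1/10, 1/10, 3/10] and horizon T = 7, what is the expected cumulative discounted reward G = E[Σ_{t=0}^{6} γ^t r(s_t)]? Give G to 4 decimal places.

t=0: π = [0.2000, 0.1000, 0.2000, 0.1000, 0.1000, 0.3000], E[r] = 2.0000, γ^t·E[r] = 2.000000, running G = 2.000000
t=1: π = [0.1300, 0.1400, 0.1900, 0.2100, 0.1800, 0.1500], E[r] = 2.1000, γ^t·E[r] = 1.680000, running G = 3.680000
t=2: π = [0.1270, 0.1480, 0.1890, 0.1830, 0.1870, 0.1660], E[r] = 2.0920, γ^t·E[r] = 1.338880, running G = 5.018880
t=3: π = [0.1275, 0.1458, 0.1918, 0.1831, 0.1873, 0.1645], E[r] = 2.0992, γ^t·E[r] = 1.074790, running G = 6.093670
t=4: π = [0.1273, 0.1456, 0.1923, 0.1831, 0.1873, 0.1644], E[r] = 2.0990, γ^t·E[r] = 0.859738, running G = 6.953409
t=5: π = [0.1273, 0.1456, 0.1923, 0.1831, 0.1873, 0.1643], E[r] = 2.0990, γ^t·E[r] = 0.687798, running G = 7.641207
t=6: π = [0.1273, 0.1456, 0.1924, 0.1831, 0.1873, 0.1643], E[r] = 2.0990, γ^t·E[r] = 0.550239, running G = 8.191446

G = 8.1914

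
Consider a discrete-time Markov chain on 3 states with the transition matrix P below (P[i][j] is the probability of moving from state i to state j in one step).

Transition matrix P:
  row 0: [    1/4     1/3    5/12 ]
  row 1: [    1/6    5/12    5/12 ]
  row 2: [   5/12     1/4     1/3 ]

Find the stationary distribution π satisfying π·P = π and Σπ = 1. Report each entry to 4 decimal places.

Balance equations π_j = Σ_i π_i·P[i][j]:
  π_0 = 1/4·π_0 + 1/6·π_1 + 5/12·π_2
  π_1 = 1/3·π_0 + 5/12·π_1 + 1/4·π_2
  normalize: π_0 + π_1 + π_2 = 1
Solving the linear system gives exactly π = [41/143, 47/143, 5/13].

π = [0.2867, 0.3287, 0.3846]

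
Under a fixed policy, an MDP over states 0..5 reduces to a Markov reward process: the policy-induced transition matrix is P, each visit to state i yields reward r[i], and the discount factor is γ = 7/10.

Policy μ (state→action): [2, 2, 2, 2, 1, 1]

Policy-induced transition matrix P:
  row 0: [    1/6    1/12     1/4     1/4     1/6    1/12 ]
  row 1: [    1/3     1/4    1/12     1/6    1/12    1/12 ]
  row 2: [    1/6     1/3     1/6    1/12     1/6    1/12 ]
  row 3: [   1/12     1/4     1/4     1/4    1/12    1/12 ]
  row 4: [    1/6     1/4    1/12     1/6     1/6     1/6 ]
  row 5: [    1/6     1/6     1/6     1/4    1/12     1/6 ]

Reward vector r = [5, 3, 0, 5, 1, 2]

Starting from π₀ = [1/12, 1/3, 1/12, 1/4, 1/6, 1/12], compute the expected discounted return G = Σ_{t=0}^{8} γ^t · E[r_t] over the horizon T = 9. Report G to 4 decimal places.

G = 9.4609

t=0: π = [0.0833, 0.3333, 0.0833, 0.2500, 0.1667, 0.0833], E[r] = 3.0000, γ^t·E[r] = 3.000000, running G = 3.000000
t=1: π = [0.2014, 0.2361, 0.1528, 0.1944, 0.1111, 0.1042], E[r] = 3.0069, γ^t·E[r] = 2.104861, running G = 5.104861
t=2: π = [0.1898, 0.2205, 0.1707, 0.1956, 0.1221, 0.1013], E[r] = 2.9132, γ^t·E[r] = 1.427465, running G = 6.532326
t=3: π = [0.1871, 0.2242, 0.1702, 0.1930, 0.1236, 0.1019], E[r] = 2.9005, γ^t·E[r] = 0.994859, running G = 7.527185
t=4: π = [0.1879, 0.2245, 0.1694, 0.1927, 0.1234, 0.1021], E[r] = 2.9041, γ^t·E[r] = 0.697285, running G = 8.224470
t=5: π = [0.1880, 0.2243, 0.1694, 0.1928, 0.1234, 0.1021], E[r] = 2.9045, γ^t·E[r] = 0.488165, running G = 8.712635
t=6: π = [0.1880, 0.2243, 0.1694, 0.1928, 0.1234, 0.1021], E[r] = 2.9043, γ^t·E[r] = 0.341693, running G = 9.054328
t=7: π = [0.1880, 0.2243, 0.1694, 0.1928, 0.1234, 0.1021], E[r] = 2.9043, γ^t·E[r] = 0.239184, running G = 9.293512
t=8: π = [0.1880, 0.2243, 0.1694, 0.1928, 0.1234, 0.1021], E[r] = 2.9043, γ^t·E[r] = 0.167429, running G = 9.460941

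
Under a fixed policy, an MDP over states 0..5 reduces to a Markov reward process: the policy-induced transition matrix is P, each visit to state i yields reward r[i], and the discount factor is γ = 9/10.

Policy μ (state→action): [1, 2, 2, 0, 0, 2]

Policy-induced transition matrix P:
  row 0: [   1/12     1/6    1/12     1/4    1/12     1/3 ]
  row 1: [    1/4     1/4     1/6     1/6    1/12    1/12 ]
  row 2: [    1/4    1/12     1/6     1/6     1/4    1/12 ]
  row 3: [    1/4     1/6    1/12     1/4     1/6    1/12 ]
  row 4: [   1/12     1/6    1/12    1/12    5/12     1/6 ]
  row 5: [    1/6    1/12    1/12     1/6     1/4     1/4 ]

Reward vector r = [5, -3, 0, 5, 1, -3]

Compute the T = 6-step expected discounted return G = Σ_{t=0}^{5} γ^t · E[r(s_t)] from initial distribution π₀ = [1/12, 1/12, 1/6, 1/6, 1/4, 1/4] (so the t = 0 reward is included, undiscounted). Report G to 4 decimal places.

G = 4.0966

t=0: π = [0.0833, 0.0833, 0.1667, 0.1667, 0.2500, 0.2500], E[r] = 0.5000, γ^t·E[r] = 0.500000, running G = 0.500000
t=1: π = [0.1736, 0.1389, 0.1042, 0.1667, 0.2500, 0.1667], E[r] = 1.0347, γ^t·E[r] = 0.931250, running G = 1.431250
t=2: π = [0.1655, 0.1557, 0.1036, 0.1742, 0.2257, 0.1753], E[r] = 0.9311, γ^t·E[r] = 0.754219, running G = 2.185469
t=3: π = [0.1702, 0.1564, 0.1049, 0.1762, 0.2196, 0.1727], E[r] = 0.9639, γ^t·E[r] = 0.702703, running G = 2.888172
t=4: π = [0.1706, 0.1566, 0.1051, 0.1772, 0.2175, 0.1730], E[r] = 0.9683, γ^t·E[r] = 0.635294, running G = 3.523466
t=5: π = [0.1709, 0.1565, 0.1051, 0.1775, 0.2169, 0.1729], E[r] = 0.9706, γ^t·E[r] = 0.573152, running G = 4.096617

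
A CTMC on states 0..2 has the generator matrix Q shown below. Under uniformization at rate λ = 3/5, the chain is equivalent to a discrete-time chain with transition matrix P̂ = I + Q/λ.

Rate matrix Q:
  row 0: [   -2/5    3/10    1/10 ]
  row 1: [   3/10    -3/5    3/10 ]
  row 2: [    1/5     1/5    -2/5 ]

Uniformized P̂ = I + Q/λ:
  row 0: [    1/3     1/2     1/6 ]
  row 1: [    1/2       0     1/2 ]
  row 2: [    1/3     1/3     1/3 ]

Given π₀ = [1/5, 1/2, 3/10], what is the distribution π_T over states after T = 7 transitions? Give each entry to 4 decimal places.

t=0: π = [0.2000, 0.5000, 0.3000]
t=1: π = [0.4167, 0.2000, 0.3833]
t=2: π = [0.3667, 0.3361, 0.2972]
t=3: π = [0.3894, 0.2824, 0.3282]
t=4: π = [0.3804, 0.3041, 0.3155]
t=5: π = [0.3840, 0.2954, 0.3206]
t=6: π = [0.3826, 0.2989, 0.3186]
t=7: π = [0.3831, 0.2975, 0.3194]

π = [0.3831, 0.2975, 0.3194]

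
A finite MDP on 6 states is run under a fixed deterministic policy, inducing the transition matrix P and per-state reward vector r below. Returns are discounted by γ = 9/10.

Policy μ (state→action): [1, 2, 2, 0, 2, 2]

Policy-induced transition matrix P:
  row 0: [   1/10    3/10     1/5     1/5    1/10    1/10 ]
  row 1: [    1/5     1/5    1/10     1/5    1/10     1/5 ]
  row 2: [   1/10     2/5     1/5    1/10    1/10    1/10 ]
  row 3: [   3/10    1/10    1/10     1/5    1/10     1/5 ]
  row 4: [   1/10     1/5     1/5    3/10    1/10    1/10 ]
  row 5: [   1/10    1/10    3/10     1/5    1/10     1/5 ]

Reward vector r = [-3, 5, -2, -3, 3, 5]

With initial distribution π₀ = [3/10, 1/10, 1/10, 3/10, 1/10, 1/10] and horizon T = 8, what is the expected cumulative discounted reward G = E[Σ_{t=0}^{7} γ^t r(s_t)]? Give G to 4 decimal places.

G = 2.7470

t=0: π = [0.3000, 0.1000, 0.1000, 0.3000, 0.1000, 0.1000], E[r] = -0.7000, γ^t·E[r] = -0.700000, running G = -0.700000
t=1: π = [0.1700, 0.2100, 0.1700, 0.2000, 0.1000, 0.1500], E[r] = 0.6500, γ^t·E[r] = 0.585000, running G = -0.115000
t=2: π = [0.1610, 0.2160, 0.1740, 0.1930, 0.1000, 0.1560], E[r] = 0.7500, γ^t·E[r] = 0.607500, running G = 0.492500
t=3: π = [0.1602, 0.2160, 0.1747, 0.1926, 0.1000, 0.1565], E[r] = 0.7547, γ^t·E[r] = 0.550176, running G = 1.042676
t=4: π = [0.1601, 0.2161, 0.1748, 0.1925, 0.1000, 0.1565], E[r] = 0.7553, γ^t·E[r] = 0.495533, running G = 1.538209
t=5: π = [0.1601, 0.2161, 0.1748, 0.1925, 0.1000, 0.1565], E[r] = 0.7554, γ^t·E[r] = 0.446052, running G = 1.984261
t=6: π = [0.1601, 0.2161, 0.1748, 0.1925, 0.1000, 0.1565], E[r] = 0.7554, γ^t·E[r] = 0.401452, running G = 2.385713
t=7: π = [0.1601, 0.2161, 0.1748, 0.1925, 0.1000, 0.1565], E[r] = 0.7554, γ^t·E[r] = 0.361306, running G = 2.747019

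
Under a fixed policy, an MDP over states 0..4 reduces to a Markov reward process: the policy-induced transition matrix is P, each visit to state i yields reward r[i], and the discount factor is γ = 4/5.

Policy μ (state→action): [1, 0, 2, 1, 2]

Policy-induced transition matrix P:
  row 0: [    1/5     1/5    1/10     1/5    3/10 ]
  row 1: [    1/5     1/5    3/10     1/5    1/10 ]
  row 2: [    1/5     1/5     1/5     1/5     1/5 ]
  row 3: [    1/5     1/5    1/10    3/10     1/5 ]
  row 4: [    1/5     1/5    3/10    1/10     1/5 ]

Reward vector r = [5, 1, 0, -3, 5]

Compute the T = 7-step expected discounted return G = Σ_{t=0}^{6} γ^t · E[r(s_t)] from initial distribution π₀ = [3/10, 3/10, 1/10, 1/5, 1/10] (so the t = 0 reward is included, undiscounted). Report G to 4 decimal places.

t=0: π = [0.3000, 0.3000, 0.1000, 0.2000, 0.1000], E[r] = 1.7000, γ^t·E[r] = 1.700000, running G = 1.700000
t=1: π = [0.2000, 0.2000, 0.1900, 0.2100, 0.2000], E[r] = 1.5700, γ^t·E[r] = 1.256000, running G = 2.956000
t=2: π = [0.2000, 0.2000, 0.1990, 0.2010, 0.2000], E[r] = 1.5970, γ^t·E[r] = 1.022080, running G = 3.978080
t=3: π = [0.2000, 0.2000, 0.1999, 0.2001, 0.2000], E[r] = 1.5997, γ^t·E[r] = 0.819046, running G = 4.797126
t=4: π = [0.2000, 0.2000, 0.2000, 0.2000, 0.2000], E[r] = 1.6000, γ^t·E[r] = 0.655348, running G = 5.452474
t=5: π = [0.2000, 0.2000, 0.2000, 0.2000, 0.2000], E[r] = 1.6000, γ^t·E[r] = 0.524287, running G = 5.976761
t=6: π = [0.2000, 0.2000, 0.2000, 0.2000, 0.2000], E[r] = 1.6000, γ^t·E[r] = 0.419430, running G = 6.396191

G = 6.3962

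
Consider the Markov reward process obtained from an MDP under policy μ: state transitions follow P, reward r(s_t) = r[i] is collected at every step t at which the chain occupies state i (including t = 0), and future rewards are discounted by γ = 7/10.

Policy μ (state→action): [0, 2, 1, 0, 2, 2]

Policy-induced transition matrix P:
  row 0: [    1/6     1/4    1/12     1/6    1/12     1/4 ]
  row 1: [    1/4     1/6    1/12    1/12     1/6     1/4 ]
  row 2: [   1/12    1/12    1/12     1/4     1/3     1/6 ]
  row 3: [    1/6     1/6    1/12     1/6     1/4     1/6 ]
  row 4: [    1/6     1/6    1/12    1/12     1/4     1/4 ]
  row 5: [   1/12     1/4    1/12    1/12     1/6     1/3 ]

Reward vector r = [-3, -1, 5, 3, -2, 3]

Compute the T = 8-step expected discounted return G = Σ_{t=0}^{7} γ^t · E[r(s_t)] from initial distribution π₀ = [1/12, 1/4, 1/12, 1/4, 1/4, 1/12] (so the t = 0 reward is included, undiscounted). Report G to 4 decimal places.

G = 1.3747

t=0: π = [0.0833, 0.2500, 0.0833, 0.2500, 0.2500, 0.0833], E[r] = 0.4167, γ^t·E[r] = 0.416667, running G = 0.416667
t=1: π = [0.1736, 0.1736, 0.0833, 0.1250, 0.2153, 0.2292], E[r] = 0.3542, γ^t·E[r] = 0.247917, running G = 0.664583
t=2: π = [0.1551, 0.1933, 0.0833, 0.1221, 0.1944, 0.2517], E[r] = 0.4907, γ^t·E[r] = 0.240463, running G = 0.905046
t=3: π = [0.1549, 0.1936, 0.0833, 0.1203, 0.1940, 0.2539], E[r] = 0.4930, γ^t·E[r] = 0.169102, running G = 1.074148
t=4: π = [0.1547, 0.1938, 0.0833, 0.1202, 0.1938, 0.2542], E[r] = 0.4941, γ^t·E[r] = 0.118633, running G = 1.192780
t=5: π = [0.1547, 0.1938, 0.0833, 0.1201, 0.1938, 0.2542], E[r] = 0.4942, γ^t·E[r] = 0.083060, running G = 1.275840
t=6: π = [0.1547, 0.1938, 0.0833, 0.1201, 0.1938, 0.2542], E[r] = 0.4942, γ^t·E[r] = 0.058144, running G = 1.333984
t=7: π = [0.1547, 0.1938, 0.0833, 0.1201, 0.1938, 0.2542], E[r] = 0.4942, γ^t·E[r] = 0.040701, running G = 1.374685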